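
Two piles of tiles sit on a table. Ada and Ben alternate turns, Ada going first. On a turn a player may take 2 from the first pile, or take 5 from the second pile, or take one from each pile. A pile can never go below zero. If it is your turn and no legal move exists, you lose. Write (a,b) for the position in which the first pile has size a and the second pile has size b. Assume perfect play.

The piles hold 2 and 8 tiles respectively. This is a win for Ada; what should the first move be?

Use the standard recursion: the mover loses at a terminal position; elsewhere, the mover wins exactly when some move hands the opponent an L position.
No move ever increases a pile, so every position that can arise here has a ≤ 2 and b ≤ 8; it is enough to label the cells with 0 ≤ a ≤ 2 and 0 ≤ b ≤ 8.
Every move lowers a or b (never raises either), so fill the grid row by row in increasing a, and left to right within a row: each cell's successors are then already labelled.
      b=0  b=1  b=2  b=3  b=4  b=5  b=6  b=7  b=8
a=0:    L    L    L    L    L    W    W    W    W
a=1:    L    W    W    W    W    W    L    L    L
a=2:    W    W    W    W    W    L    L    W    W
Cells with no legal move (terminal, hence L): (0,0), (0,1), (0,2), (0,3), (0,4), (1,0).
The remaining L cells, each justified by listing all of its moves:
(1,6): only reaches (1,1)(W), (0,5)(W), all W → L
(1,7): only reaches (1,2)(W), (0,6)(W), all W → L
(1,8): only reaches (1,3)(W), (0,7)(W), all W → L
(2,5): only reaches (0,5)(W), (2,0)(W), (1,4)(W), all W → L
(2,6): only reaches (0,6)(W), (2,1)(W), (1,5)(W), all W → L
Every other cell has at least one move into one of the L cells above, so it is W.
From (2,8), the L positions reachable in one move are: (1,7).

Move to (1,7).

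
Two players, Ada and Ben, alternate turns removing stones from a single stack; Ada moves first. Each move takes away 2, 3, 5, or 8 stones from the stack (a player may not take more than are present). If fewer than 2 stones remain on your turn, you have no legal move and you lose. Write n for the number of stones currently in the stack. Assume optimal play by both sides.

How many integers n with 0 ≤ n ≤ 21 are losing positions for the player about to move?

6

Work bottom-up. With no move the player to move loses. Otherwise the position is W if at least one move leads to an L position for the opponent, and L if every move leads to a W.
n=0: no move → L
n=1: no move → L
n=2: can move to 0, which is L ⇒ W
n=3: can move to 1, which is L ⇒ W
n=4: can move to 1, which is L ⇒ W
n=5: can move to 0, which is L ⇒ W
n=6: can move to 1, which is L ⇒ W
n=7: moves to 5(W), 4(W), 2(W); every one is W ⇒ L
n=8: can move to 0, which is L ⇒ W
n=9: can move to 7, which is L ⇒ W
n=10: can move to 7, which is L ⇒ W
n=11: moves to 9(W), 8(W), 6(W), 3(W); every one is W ⇒ L
n=12: can move to 7, which is L ⇒ W
n=13: can move to 11, which is L ⇒ W
n=14: can move to 11, which is L ⇒ W
n=15: can move to 7, which is L ⇒ W
n=16: can move to 11, which is L ⇒ W
n=17: moves to 15(W), 14(W), 12(W), 9(W); every one is W ⇒ L
n=18: moves to 16(W), 15(W), 13(W), 10(W); every one is W ⇒ L
n=19: can move to 17, which is L ⇒ W
n=20: can move to 18, which is L ⇒ W
n=21: can move to 18, which is L ⇒ W
L entries with 0 ≤ n ≤ 21: n = 0, 1, 7, 11, 17, 18; that makes 6.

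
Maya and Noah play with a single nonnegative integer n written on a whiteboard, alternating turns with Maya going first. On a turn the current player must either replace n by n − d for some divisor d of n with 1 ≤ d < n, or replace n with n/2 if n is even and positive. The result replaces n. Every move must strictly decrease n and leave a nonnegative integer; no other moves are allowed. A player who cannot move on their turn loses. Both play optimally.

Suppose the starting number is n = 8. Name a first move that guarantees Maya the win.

Build the W/L table. Terminal = L. A non-terminal position is W if it has a move to some L; otherwise it is L.
n=0: no move → L
n=1: no move → L
n=2: can move to 1, which is L ⇒ W
n=3: the only move is to 2(W), a W ⇒ L
n=4: can move to 3, which is L ⇒ W
n=5: the only move is to 4(W), a W ⇒ L
n=6: can move to 3, which is L ⇒ W
n=7: the only move is to 6(W), a W ⇒ L
n=8: can move to 7, which is L ⇒ W
From 8, the L positions reachable in one move are: 7.

Move to 7.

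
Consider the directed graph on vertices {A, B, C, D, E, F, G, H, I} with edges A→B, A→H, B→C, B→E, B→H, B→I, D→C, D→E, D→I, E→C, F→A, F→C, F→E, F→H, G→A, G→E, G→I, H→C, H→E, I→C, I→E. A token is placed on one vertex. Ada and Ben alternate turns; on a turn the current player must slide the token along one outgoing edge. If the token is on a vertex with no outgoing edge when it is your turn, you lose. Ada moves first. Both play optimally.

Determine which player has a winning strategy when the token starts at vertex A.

Ben wins.

Classify positions by backward induction: terminal positions (no move available) are L. From any other position, the mover wins iff some move reaches an L.
Every edge goes from a vertex to one that appears earlier in the order C, E, H, I, D, B, A, G, F, so processing vertices in that order labels each vertex after all of its successors.
C: no outgoing edge → L
E: can move to C, which is L ⇒ W
H: can move to C, which is L ⇒ W
I: can move to C, which is L ⇒ W
D: can move to C, which is L ⇒ W
B: can move to C, which is L ⇒ W
A: moves to B(W), H(W); every one is W ⇒ L
G: can move to A, which is L ⇒ W
F: can move to A, which is L ⇒ W
The starting position A is L: whatever Ada does, the opponent receives a W position.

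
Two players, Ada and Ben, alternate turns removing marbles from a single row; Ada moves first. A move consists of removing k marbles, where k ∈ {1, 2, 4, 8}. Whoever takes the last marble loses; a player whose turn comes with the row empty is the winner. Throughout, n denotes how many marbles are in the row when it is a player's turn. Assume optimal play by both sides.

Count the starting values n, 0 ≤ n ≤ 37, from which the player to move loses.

Work bottom-up. With no move the player to move wins. Otherwise the position is W if at least one move leads to an L position for the opponent, and L if every move leads to a W.
n=0: no move; the opponent has just taken the last marble and therefore loses → W
n=1: L (sole option 0(W) is W)
n=2: W (go to 1, an L position)
n=3: W (go to 1, an L position)
n=4: L (options 3(W), 2(W), 0(W) are all W)
n=5: W (go to 4, an L position)
n=6: W (go to 4, an L position)
n=7: L (options 6(W), 5(W), 3(W) are all W)
n=8: W (go to 7, an L position)
n=9: W (go to 7, an L position)
n=10: L (options 9(W), 8(W), 6(W), 2(W) are all W)
n=11: W (go to 10, an L position)
n=12: W (go to 10, an L position)
n=13: L (options 12(W), 11(W), 9(W), 5(W) are all W)
n=14: W (go to 13, an L position)
n=15: W (go to 13, an L position)
n=16: L (options 15(W), 14(W), 12(W), 8(W) are all W)
n=17: W (go to 16, an L position)
n=18: W (go to 16, an L position)
n=19: L (options 18(W), 17(W), 15(W), 11(W) are all W)
n=20: W (go to 19, an L position)
n=21: W (go to 19, an L position)
n=22: L (options 21(W), 20(W), 18(W), 14(W) are all W)
n=23: W (go to 22, an L position)
n=24: W (go to 22, an L position)
n=25: L (options 24(W), 23(W), 21(W), 17(W) are all W)
n=26: W (go to 25, an L position)
n=27: W (go to 25, an L position)
n=28: L (options 27(W), 26(W), 24(W), 20(W) are all W)
n=29: W (go to 28, an L position)
n=30: W (go to 28, an L position)
n=31: L (options 30(W), 29(W), 27(W), 23(W) are all W)
n=32: W (go to 31, an L position)
n=33: W (go to 31, an L position)
n=34: L (options 33(W), 32(W), 30(W), 26(W) are all W)
n=35: W (go to 34, an L position)
n=36: W (go to 34, an L position)
n=37: L (options 36(W), 35(W), 33(W), 29(W) are all W)
L entries with 0 ≤ n ≤ 37: n = 1, 4, 7, 10, 13, 16, 19, 22, 25, 28, 31, 34, 37; that makes 13.

13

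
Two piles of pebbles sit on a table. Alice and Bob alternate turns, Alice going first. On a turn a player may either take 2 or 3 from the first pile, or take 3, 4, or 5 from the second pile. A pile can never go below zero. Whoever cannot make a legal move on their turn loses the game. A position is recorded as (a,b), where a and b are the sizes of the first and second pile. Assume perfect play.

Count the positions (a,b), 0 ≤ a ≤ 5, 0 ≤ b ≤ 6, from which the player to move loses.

16

Positions with no move are L. A position that does have a move is losing for the player to move precisely when every available move leads to a winning position for the opponent. Fill in the labels:
Every move lowers a or b (never raises either), so fill the grid row by row in increasing a, and left to right within a row: each cell's successors are then already labelled.
      b=0  b=1  b=2  b=3  b=4  b=5  b=6
a=0:    L    L    L    W    W    W    W
a=1:    L    L    L    W    W    W    W
a=2:    W    W    W    L    L    L    W
a=3:    W    W    W    L    L    L    W
a=4:    W    W    W    W    W    W    L
a=5:    L    L    L    W    W    W    W
Cells with no legal move (terminal, hence L): (0,0), (0,1), (0,2), (1,0), (1,1), (1,2).
The remaining L cells, each justified by listing all of its moves:
(2,3): moves to (0,3)(W), (2,0)(W); every one is W ⇒ L
(2,4): moves to (0,4)(W), (2,1)(W), (2,0)(W); every one is W ⇒ L
(2,5): moves to (0,5)(W), (2,2)(W), (2,1)(W), (2,0)(W); every one is W ⇒ L
(3,3): moves to (1,3)(W), (0,3)(W), (3,0)(W); every one is W ⇒ L
(3,4): moves to (1,4)(W), (0,4)(W), (3,1)(W), (3,0)(W); every one is W ⇒ L
(3,5): moves to (1,5)(W), (0,5)(W), (3,2)(W), (3,1)(W), (3,0)(W); every one is W ⇒ L
(4,6): moves to (2,6)(W), (1,6)(W), (4,3)(W), (4,2)(W), (4,1)(W); every one is W ⇒ L
(5,0): moves to (3,0)(W), (2,0)(W); every one is W ⇒ L
(5,1): moves to (3,1)(W), (2,1)(W); every one is W ⇒ L
(5,2): moves to (3,2)(W), (2,2)(W); every one is W ⇒ L
Every other cell has at least one move into one of the L cells above, so it is W.
L cells per row: a=0: 3, a=1: 3, a=2: 3, a=3: 3, a=4: 1, a=5: 3; total 16.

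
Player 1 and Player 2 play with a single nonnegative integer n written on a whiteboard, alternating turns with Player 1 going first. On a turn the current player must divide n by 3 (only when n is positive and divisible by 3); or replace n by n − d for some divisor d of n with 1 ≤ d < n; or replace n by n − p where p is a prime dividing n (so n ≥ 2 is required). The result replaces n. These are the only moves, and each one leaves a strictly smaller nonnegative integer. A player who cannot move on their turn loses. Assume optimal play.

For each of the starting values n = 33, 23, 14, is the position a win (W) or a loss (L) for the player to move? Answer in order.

Classify positions by backward induction: terminal positions (no move available) are L. From any other position, the mover wins iff some move reaches an L.
n=0: no move → L
n=1: no move → L
n=2: can move to 0, which is L ⇒ W
n=3: can move to 0, which is L ⇒ W
n=4: moves to 2(W), 3(W); every one is W ⇒ L
n=5: can move to 0, which is L ⇒ W
n=6: can move to 4, which is L ⇒ W
n=7: can move to 0, which is L ⇒ W
n=8: can move to 4, which is L ⇒ W
n=9: moves to 3(W), 6(W), 8(W); every one is W ⇒ L
n=10: can move to 9, which is L ⇒ W
n=11: can move to 0, which is L ⇒ W
n=12: can move to 4, which is L ⇒ W
n=13: can move to 0, which is L ⇒ W
n=14: moves to 7(W), 12(W), 13(W); every one is W ⇒ L
n=15: can move to 14, which is L ⇒ W
n=16: can move to 14, which is L ⇒ W
n=17: can move to 0, which is L ⇒ W
n=18: can move to 9, which is L ⇒ W
n=19: can move to 0, which is L ⇒ W
n=20: moves to 10(W), 15(W), 16(W), 18(W), 19(W); every one is W ⇒ L
n=21: can move to 14, which is L ⇒ W
n=22: can move to 20, which is L ⇒ W
n=23: can move to 0, which is L ⇒ W
n=24: can move to 20, which is L ⇒ W
n=25: can move to 20, which is L ⇒ W
n=26: moves to 13(W), 24(W), 25(W); every one is W ⇒ L
n=27: can move to 9, which is L ⇒ W
n=28: can move to 14, which is L ⇒ W
n=29: can move to 0, which is L ⇒ W
n=30: can move to 20, which is L ⇒ W
n=31: can move to 0, which is L ⇒ W
n=32: moves to 16(W), 24(W), 28(W), 30(W), 31(W); every one is W ⇒ L
n=33: can move to 32, which is L ⇒ W

33: W, 23: W, 14: L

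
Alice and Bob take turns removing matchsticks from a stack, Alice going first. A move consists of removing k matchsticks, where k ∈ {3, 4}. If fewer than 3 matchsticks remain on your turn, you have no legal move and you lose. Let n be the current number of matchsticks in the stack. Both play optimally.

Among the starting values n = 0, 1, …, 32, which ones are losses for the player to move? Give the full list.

Positions with no move are L. A position that does have a move is losing for the player to move precisely when every available move leads to a winning position for the opponent. Fill in the labels:
n=0: no move → L
n=1: no move → L
n=2: no move → L
n=3: →0(L), so W
n=4: →1(L), so W
n=5: →2(L), so W
n=6: →2(L), so W
n=7: →4(W), 3(W) — all W, so L
n=8: →5(W), 4(W) — all W, so L
n=9: →6(W), 5(W) — all W, so L
n=10: →7(L), so W
n=11: →8(L), so W
n=12: →9(L), so W
n=13: →9(L), so W
n=14: →11(W), 10(W) — all W, so L
n=15: →12(W), 11(W) — all W, so L
n=16: →13(W), 12(W) — all W, so L
n=17: →14(L), so W
n=18: →15(L), so W
n=19: →16(L), so W
n=20: →16(L), so W
n=21: →18(W), 17(W) — all W, so L
n=22: →19(W), 18(W) — all W, so L
n=23: →20(W), 19(W) — all W, so L
n=24: →21(L), so W
n=25: →22(L), so W
n=26: →23(L), so W
n=27: →23(L), so W
n=28: →25(W), 24(W) — all W, so L
n=29: →26(W), 25(W) — all W, so L
n=30: →27(W), 26(W) — all W, so L
n=31: →28(L), so W
n=32: →29(L), so W
Reading off the rows marked L gives the requested list; there are 15 such values of n.

0, 1, 2, 7, 8, 9, 14, 15, 16, 21, 22, 23, 28, 29, 30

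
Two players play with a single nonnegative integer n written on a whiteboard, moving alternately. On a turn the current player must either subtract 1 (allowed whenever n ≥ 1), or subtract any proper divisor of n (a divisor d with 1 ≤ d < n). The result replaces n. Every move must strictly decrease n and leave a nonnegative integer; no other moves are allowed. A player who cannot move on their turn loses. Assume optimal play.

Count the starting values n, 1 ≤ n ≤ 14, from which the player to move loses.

6

Build the W/L table. Terminal = L. A non-terminal position is W if it has a move to some L; otherwise it is L.
n=0: no move → L
n=1: W (go to 0, an L position)
n=2: L (sole option 1(W) is W)
n=3: W (go to 2, an L position)
n=4: W (go to 2, an L position)
n=5: L (sole option 4(W) is W)
n=6: W (go to 5, an L position)
n=7: L (sole option 6(W) is W)
n=8: W (go to 7, an L position)
n=9: L (options 6(W), 8(W) are all W)
n=10: W (go to 5, an L position)
n=11: L (sole option 10(W) is W)
n=12: W (go to 9, an L position)
n=13: L (sole option 12(W) is W)
n=14: W (go to 7, an L position)
L entries with 1 ≤ n ≤ 14 (n=0 is outside the asked range and is not counted): n = 2, 5, 7, 9, 11, 13; that makes 6.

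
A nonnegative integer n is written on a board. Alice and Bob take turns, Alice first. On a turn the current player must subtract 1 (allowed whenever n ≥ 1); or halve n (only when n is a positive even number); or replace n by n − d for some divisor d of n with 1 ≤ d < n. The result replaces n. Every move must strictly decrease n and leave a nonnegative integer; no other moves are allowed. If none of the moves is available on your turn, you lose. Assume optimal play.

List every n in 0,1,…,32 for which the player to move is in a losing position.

Use the standard recursion: the mover loses at a terminal position; elsewhere, the mover wins exactly when some move hands the opponent an L position.
n=0: no move → L
n=1: W (go to 0, an L position)
n=2: L (sole option 1(W) is W)
n=3: W (go to 2, an L position)
n=4: W (go to 2, an L position)
n=5: L (sole option 4(W) is W)
n=6: W (go to 5, an L position)
n=7: L (sole option 6(W) is W)
n=8: W (go to 7, an L position)
n=9: L (options 6(W), 8(W) are all W)
n=10: W (go to 5, an L position)
n=11: L (sole option 10(W) is W)
n=12: W (go to 9, an L position)
n=13: L (sole option 12(W) is W)
n=14: W (go to 7, an L position)
n=15: L (options 10(W), 12(W), 14(W) are all W)
n=16: W (go to 15, an L position)
n=17: L (sole option 16(W) is W)
n=18: W (go to 9, an L position)
n=19: L (sole option 18(W) is W)
n=20: W (go to 15, an L position)
n=21: L (options 14(W), 18(W), 20(W) are all W)
n=22: W (go to 11, an L position)
n=23: L (sole option 22(W) is W)
n=24: W (go to 21, an L position)
n=25: L (options 20(W), 24(W) are all W)
n=26: W (go to 13, an L position)
n=27: L (options 18(W), 24(W), 26(W) are all W)
n=28: W (go to 21, an L position)
n=29: L (sole option 28(W) is W)
n=30: W (go to 15, an L position)
n=31: L (sole option 30(W) is W)
n=32: W (go to 31, an L position)
Reading off the rows marked L gives the requested list; there are 16 such values of n.

0, 2, 5, 7, 9, 11, 13, 15, 17, 19, 21, 23, 25, 27, 29, 31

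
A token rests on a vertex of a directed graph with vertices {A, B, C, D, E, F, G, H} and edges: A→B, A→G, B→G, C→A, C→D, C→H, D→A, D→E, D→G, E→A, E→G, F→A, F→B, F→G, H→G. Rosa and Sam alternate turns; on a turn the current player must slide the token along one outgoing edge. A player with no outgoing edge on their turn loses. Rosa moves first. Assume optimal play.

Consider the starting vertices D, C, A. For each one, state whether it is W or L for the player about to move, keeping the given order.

D: W, C: L, A: W

Label each position W (a win for the player to move) or L (a loss). A position with no legal move is L; any other position is W exactly when some move reaches an L, and L when every move reaches a W.
Every edge goes from a vertex to one that appears earlier in the order G, B, A, F, E, D, H, C, so processing vertices in that order labels each vertex after all of its successors.
G: no outgoing edge → L
B: W (go to G, an L position)
A: W (go to G, an L position)
F: W (go to G, an L position)
E: W (go to G, an L position)
D: W (go to G, an L position)
H: W (go to G, an L position)
C: L (options H(W), D(W), A(W) are all W)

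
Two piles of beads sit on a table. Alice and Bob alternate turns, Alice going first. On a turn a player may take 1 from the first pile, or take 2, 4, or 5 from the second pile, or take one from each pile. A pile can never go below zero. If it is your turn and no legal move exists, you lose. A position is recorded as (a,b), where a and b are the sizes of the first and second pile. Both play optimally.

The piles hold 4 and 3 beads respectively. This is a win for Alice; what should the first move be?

Move to (3,3).

Use the standard recursion: the mover loses at a terminal position; elsewhere, the mover wins exactly when some move hands the opponent an L position.
No move ever increases a pile, so every position that can arise here has a ≤ 4 and b ≤ 3; it is enough to label the cells with 0 ≤ a ≤ 4 and 0 ≤ b ≤ 3.
Every move lowers a or b (never raises either), so fill the grid row by row in increasing a, and left to right within a row: each cell's successors are then already labelled.
      b=0  b=1  b=2  b=3
a=0:    L    L    W    W
a=1:    W    W    W    L
a=2:    L    L    W    W
a=3:    W    W    W    L
a=4:    L    L    W    W
Cells with no legal move (terminal, hence L): (0,0), (0,1).
The remaining L cells, each justified by listing all of its moves:
(1,3): moves to (0,3)(W), (1,1)(W), (0,2)(W); every one is W ⇒ L
(2,0): the only move is to (1,0)(W), a W ⇒ L
(2,1): moves to (1,1)(W), (1,0)(W); every one is W ⇒ L
(3,3): moves to (2,3)(W), (3,1)(W), (2,2)(W); every one is W ⇒ L
(4,0): the only move is to (3,0)(W), a W ⇒ L
(4,1): moves to (3,1)(W), (3,0)(W); every one is W ⇒ L
Every other cell has at least one move into one of the L cells above, so it is W.
From (4,3), the L positions reachable in one move are: (3,3), (4,1). Any move reaching one of these is winning.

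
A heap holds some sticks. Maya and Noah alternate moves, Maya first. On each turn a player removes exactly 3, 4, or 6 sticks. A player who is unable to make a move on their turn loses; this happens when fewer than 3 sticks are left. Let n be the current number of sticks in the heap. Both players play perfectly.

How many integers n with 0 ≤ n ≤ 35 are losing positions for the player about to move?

Work bottom-up. With no move the player to move loses. Otherwise the position is W if at least one move leads to an L position for the opponent, and L if every move leads to a W.
n=0: no move → L
n=1: no move → L
n=2: no move → L
n=3: W (go to 0, an L position)
n=4: W (go to 1, an L position)
n=5: W (go to 2, an L position)
n=6: W (go to 2, an L position)
n=7: W (go to 1, an L position)
n=8: W (go to 2, an L position)
n=9: L (options 6(W), 5(W), 3(W) are all W)
n=10: L (options 7(W), 6(W), 4(W) are all W)
n=11: L (options 8(W), 7(W), 5(W) are all W)
n=12: W (go to 9, an L position)
n=13: W (go to 10, an L position)
n=14: W (go to 11, an L position)
n=15: W (go to 11, an L position)
n=16: W (go to 10, an L position)
n=17: W (go to 11, an L position)
n=18: L (options 15(W), 14(W), 12(W) are all W)
n=19: L (options 16(W), 15(W), 13(W) are all W)
n=20: L (options 17(W), 16(W), 14(W) are all W)
n=21: W (go to 18, an L position)
n=22: W (go to 19, an L position)
n=23: W (go to 20, an L position)
n=24: W (go to 20, an L position)
n=25: W (go to 19, an L position)
n=26: W (go to 20, an L position)
n=27: L (options 24(W), 23(W), 21(W) are all W)
n=28: L (options 25(W), 24(W), 22(W) are all W)
n=29: L (options 26(W), 25(W), 23(W) are all W)
n=30: W (go to 27, an L position)
n=31: W (go to 28, an L position)
n=32: W (go to 29, an L position)
n=33: W (go to 29, an L position)
n=34: W (go to 28, an L position)
n=35: W (go to 29, an L position)
L entries with 0 ≤ n ≤ 35: n = 0, 1, 2, 9, 10, 11, 18, 19, 20, 27, 28, 29; that makes 12.

12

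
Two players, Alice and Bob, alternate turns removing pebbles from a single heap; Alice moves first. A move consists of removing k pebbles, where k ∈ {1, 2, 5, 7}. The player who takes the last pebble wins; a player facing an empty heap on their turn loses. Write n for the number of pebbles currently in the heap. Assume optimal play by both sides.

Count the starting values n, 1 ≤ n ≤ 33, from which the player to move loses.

Work bottom-up. With no move the player to move loses. Otherwise the position is W if at least one move leads to an L position for the opponent, and L if every move leads to a W.
n=0: no move → L
n=1: reaches L-position 0 → W
n=2: reaches L-position 0 → W
n=3: only reaches 2(W), 1(W), all W → L
n=4: reaches L-position 3 → W
n=5: reaches L-position 3 → W
n=6: only reaches 5(W), 4(W), 1(W), all W → L
n=7: reaches L-position 6 → W
n=8: reaches L-position 6 → W
n=9: only reaches 8(W), 7(W), 4(W), 2(W), all W → L
n=10: reaches L-position 9 → W
n=11: reaches L-position 9 → W
n=12: only reaches 11(W), 10(W), 7(W), 5(W), all W → L
n=13: reaches L-position 12 → W
n=14: reaches L-position 12 → W
n=15: only reaches 14(W), 13(W), 10(W), 8(W), all W → L
n=16: reaches L-position 15 → W
n=17: reaches L-position 15 → W
n=18: only reaches 17(W), 16(W), 13(W), 11(W), all W → L
n=19: reaches L-position 18 → W
n=20: reaches L-position 18 → W
n=21: only reaches 20(W), 19(W), 16(W), 14(W), all W → L
n=22: reaches L-position 21 → W
n=23: reaches L-position 21 → W
n=24: only reaches 23(W), 22(W), 19(W), 17(W), all W → L
n=25: reaches L-position 24 → W
n=26: reaches L-position 24 → W
n=27: only reaches 26(W), 25(W), 22(W), 20(W), all W → L
n=28: reaches L-position 27 → W
n=29: reaches L-position 27 → W
n=30: only reaches 29(W), 28(W), 25(W), 23(W), all W → L
n=31: reaches L-position 30 → W
n=32: reaches L-position 30 → W
n=33: only reaches 32(W), 31(W), 28(W), 26(W), all W → L
L entries with 1 ≤ n ≤ 33 (n=0 is outside the asked range and is not counted): n = 3, 6, 9, 12, 15, 18, 21, 24, 27, 30, 33; that makes 11.

11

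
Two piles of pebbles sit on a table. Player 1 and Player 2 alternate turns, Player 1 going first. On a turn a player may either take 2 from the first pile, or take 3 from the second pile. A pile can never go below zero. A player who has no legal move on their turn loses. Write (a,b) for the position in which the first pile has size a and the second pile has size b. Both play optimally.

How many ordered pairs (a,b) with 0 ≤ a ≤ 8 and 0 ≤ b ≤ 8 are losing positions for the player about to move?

42

Label each position W (a win for the player to move) or L (a loss). A position with no legal move is L; any other position is W exactly when some move reaches an L, and L when every move reaches a W.
Every move lowers a or b (never raises either), so fill the grid row by row in increasing a, and left to right within a row: each cell's successors are then already labelled.
      b=0  b=1  b=2  b=3  b=4  b=5  b=6  b=7  b=8
a=0:    L    L    L    W    W    W    L    L    L
a=1:    L    L    L    W    W    W    L    L    L
a=2:    W    W    W    L    L    L    W    W    W
a=3:    W    W    W    L    L    L    W    W    W
a=4:    L    L    L    W    W    W    L    L    L
a=5:    L    L    L    W    W    W    L    L    L
a=6:    W    W    W    L    L    L    W    W    W
a=7:    W    W    W    L    L    L    W    W    W
a=8:    L    L    L    W    W    W    L    L    L
Cells with no legal move (terminal, hence L): (0,0), (0,1), (0,2), (1,0), (1,1), (1,2).
The remaining L cells, each justified by listing all of its moves:
(0,6): L (sole option (0,3)(W) is W)
(0,7): L (sole option (0,4)(W) is W)
(0,8): L (sole option (0,5)(W) is W)
(1,6): L (sole option (1,3)(W) is W)
(1,7): L (sole option (1,4)(W) is W)
(1,8): L (sole option (1,5)(W) is W)
(2,3): L (options (0,3)(W), (2,0)(W) are all W)
(2,4): L (options (0,4)(W), (2,1)(W) are all W)
(2,5): L (options (0,5)(W), (2,2)(W) are all W)
(3,3): L (options (1,3)(W), (3,0)(W) are all W)
(3,4): L (options (1,4)(W), (3,1)(W) are all W)
(3,5): L (options (1,5)(W), (3,2)(W) are all W)
(4,0): L (sole option (2,0)(W) is W)
(4,1): L (sole option (2,1)(W) is W)
(4,2): L (sole option (2,2)(W) is W)
(4,6): L (options (2,6)(W), (4,3)(W) are all W)
(4,7): L (options (2,7)(W), (4,4)(W) are all W)
(4,8): L (options (2,8)(W), (4,5)(W) are all W)
(5,0): L (sole option (3,0)(W) is W)
(5,1): L (sole option (3,1)(W) is W)
(5,2): L (sole option (3,2)(W) is W)
(5,6): L (options (3,6)(W), (5,3)(W) are all W)
(5,7): L (options (3,7)(W), (5,4)(W) are all W)
(5,8): L (options (3,8)(W), (5,5)(W) are all W)
(6,3): L (options (4,3)(W), (6,0)(W) are all W)
(6,4): L (options (4,4)(W), (6,1)(W) are all W)
(6,5): L (options (4,5)(W), (6,2)(W) are all W)
(7,3): L (options (5,3)(W), (7,0)(W) are all W)
(7,4): L (options (5,4)(W), (7,1)(W) are all W)
(7,5): L (options (5,5)(W), (7,2)(W) are all W)
(8,0): L (sole option (6,0)(W) is W)
(8,1): L (sole option (6,1)(W) is W)
(8,2): L (sole option (6,2)(W) is W)
(8,6): L (options (6,6)(W), (8,3)(W) are all W)
(8,7): L (options (6,7)(W), (8,4)(W) are all W)
(8,8): L (options (6,8)(W), (8,5)(W) are all W)
Every other cell has at least one move into one of the L cells above, so it is W.
L cells per row: a=0: 6, a=1: 6, a=2: 3, a=3: 3, a=4: 6, a=5: 6, a=6: 3, a=7: 3, a=8: 6; total 42.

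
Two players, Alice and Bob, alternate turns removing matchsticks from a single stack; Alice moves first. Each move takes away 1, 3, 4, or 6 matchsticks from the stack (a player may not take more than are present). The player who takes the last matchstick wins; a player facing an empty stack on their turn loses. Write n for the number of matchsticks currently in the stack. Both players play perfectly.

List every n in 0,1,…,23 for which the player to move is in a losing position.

Use the standard recursion: the mover loses at a terminal position; elsewhere, the mover wins exactly when some move hands the opponent an L position.
n=0: no move → L
n=1: can move to 0, which is L ⇒ W
n=2: the only move is to 1(W), a W ⇒ L
n=3: can move to 2, which is L ⇒ W
n=4: can move to 0, which is L ⇒ W
n=5: can move to 2, which is L ⇒ W
n=6: can move to 2, which is L ⇒ W
n=7: moves to 6(W), 4(W), 3(W), 1(W); every one is W ⇒ L
n=8: can move to 7, which is L ⇒ W
n=9: moves to 8(W), 6(W), 5(W), 3(W); every one is W ⇒ L
n=10: can move to 9, which is L ⇒ W
n=11: can move to 7, which is L ⇒ W
n=12: can move to 9, which is L ⇒ W
n=13: can move to 9, which is L ⇒ W
n=14: moves to 13(W), 11(W), 10(W), 8(W); every one is W ⇒ L
n=15: can move to 14, which is L ⇒ W
n=16: moves to 15(W), 13(W), 12(W), 10(W); every one is W ⇒ L
n=17: can move to 16, which is L ⇒ W
n=18: can move to 14, which is L ⇒ W
n=19: can move to 16, which is L ⇒ W
n=20: can move to 16, which is L ⇒ W
n=21: moves to 20(W), 18(W), 17(W), 15(W); every one is W ⇒ L
n=22: can move to 21, which is L ⇒ W
n=23: moves to 22(W), 20(W), 19(W), 17(W); every one is W ⇒ L
The losing starting values of n are exactly the entries labelled L in this table (8 of them).

0, 2, 7, 9, 14, 16, 21, 23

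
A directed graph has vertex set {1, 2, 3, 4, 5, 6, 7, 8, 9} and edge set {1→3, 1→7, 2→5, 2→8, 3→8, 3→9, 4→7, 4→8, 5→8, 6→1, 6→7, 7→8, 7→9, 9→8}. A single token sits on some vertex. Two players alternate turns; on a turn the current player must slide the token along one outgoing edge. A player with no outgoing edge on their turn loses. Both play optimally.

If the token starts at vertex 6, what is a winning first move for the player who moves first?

Compute win/loss labels from the base case upward. A position with no move is L. Any other position is W if it can reach an L in one move, else L.
Every edge goes from a vertex to one that appears earlier in the order 8, 9, 7, 5, 4, 3, 1, 2, 6, so processing vertices in that order labels each vertex after all of its successors.
8: no outgoing edge → L
9: reaches L-position 8 → W
7: reaches L-position 8 → W
5: reaches L-position 8 → W
4: reaches L-position 8 → W
3: reaches L-position 8 → W
1: only reaches 3(W), 7(W), all W → L
2: reaches L-position 8 → W
6: reaches L-position 1 → W
From 6, the L positions reachable in one move are: 1.

Move to 1.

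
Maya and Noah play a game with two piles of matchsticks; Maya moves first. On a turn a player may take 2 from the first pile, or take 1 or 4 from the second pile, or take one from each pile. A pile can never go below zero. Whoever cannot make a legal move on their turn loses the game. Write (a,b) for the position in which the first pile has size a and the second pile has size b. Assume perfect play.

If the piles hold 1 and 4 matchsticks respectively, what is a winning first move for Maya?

Work bottom-up. With no move the player to move loses. Otherwise the position is W if at least one move leads to an L position for the opponent, and L if every move leads to a W.
No move ever increases a pile, so every position that can arise here has a ≤ 1 and b ≤ 4; it is enough to label the cells with 0 ≤ a ≤ 1 and 0 ≤ b ≤ 4.
Every move lowers a or b (never raises either), so fill the grid row by row in increasing a, and left to right within a row: each cell's successors are then already labelled.
      b=0  b=1  b=2  b=3  b=4
a=0:    L    W    L    W    W
a=1:    L    W    L    W    W
Cells with no legal move (terminal, hence L): (0,0), (1,0).
The remaining L cells, each justified by listing all of its moves:
(0,2): only reaches (0,1)(W), which is W → L
(1,2): only reaches (1,1)(W), (0,1)(W), all W → L
Every other cell has at least one move into one of the L cells above, so it is W.
From (1,4), the L positions reachable in one move are: (1,0).

Move to (1,0).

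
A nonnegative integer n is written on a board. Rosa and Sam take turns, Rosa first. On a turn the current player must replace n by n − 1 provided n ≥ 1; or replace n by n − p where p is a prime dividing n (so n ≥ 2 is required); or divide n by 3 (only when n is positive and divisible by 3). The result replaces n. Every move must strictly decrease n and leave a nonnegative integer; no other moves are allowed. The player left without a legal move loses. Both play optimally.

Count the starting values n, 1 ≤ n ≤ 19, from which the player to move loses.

Classify positions by backward induction: terminal positions (no move available) are L. From any other position, the mover wins iff some move reaches an L.
n=0: no move → L
n=1: reaches L-position 0 → W
n=2: reaches L-position 0 → W
n=3: reaches L-position 0 → W
n=4: only reaches 2(W), 3(W), all W → L
n=5: reaches L-position 0 → W
n=6: reaches L-position 4 → W
n=7: reaches L-position 0 → W
n=8: only reaches 6(W), 7(W), all W → L
n=9: reaches L-position 8 → W
n=10: reaches L-position 8 → W
n=11: reaches L-position 0 → W
n=12: reaches L-position 4 → W
n=13: reaches L-position 0 → W
n=14: only reaches 7(W), 12(W), 13(W), all W → L
n=15: reaches L-position 14 → W
n=16: reaches L-position 14 → W
n=17: reaches L-position 0 → W
n=18: only reaches 6(W), 15(W), 16(W), 17(W), all W → L
n=19: reaches L-position 0 → W
L entries with 1 ≤ n ≤ 19 (n=0 is outside the asked range and is not counted): n = 4, 8, 14, 18; that makes 4.

4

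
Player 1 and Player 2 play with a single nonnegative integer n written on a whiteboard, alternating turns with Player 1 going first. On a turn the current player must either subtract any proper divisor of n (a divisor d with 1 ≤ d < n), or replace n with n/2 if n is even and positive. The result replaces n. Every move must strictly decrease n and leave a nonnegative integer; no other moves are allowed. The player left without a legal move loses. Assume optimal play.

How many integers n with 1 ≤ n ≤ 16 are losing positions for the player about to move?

Work bottom-up. With no move the player to move loses. Otherwise the position is W if at least one move leads to an L position for the opponent, and L if every move leads to a W.
n=0: no move → L
n=1: no move → L
n=2: →1(L), so W
n=3: →2(W) only, which is W, so L
n=4: →3(L), so W
n=5: →4(W) only, which is W, so L
n=6: →3(L), so W
n=7: →6(W) only, which is W, so L
n=8: →7(L), so W
n=9: →6(W), 8(W) — all W, so L
n=10: →5(L), so W
n=11: →10(W) only, which is W, so L
n=12: →9(L), so W
n=13: →12(W) only, which is W, so L
n=14: →7(L), so W
n=15: →10(W), 12(W), 14(W) — all W, so L
n=16: →15(L), so W
L entries with 1 ≤ n ≤ 16 (n=0 is outside the asked range and is not counted): n = 1, 3, 5, 7, 9, 11, 13, 15; that makes 8.

8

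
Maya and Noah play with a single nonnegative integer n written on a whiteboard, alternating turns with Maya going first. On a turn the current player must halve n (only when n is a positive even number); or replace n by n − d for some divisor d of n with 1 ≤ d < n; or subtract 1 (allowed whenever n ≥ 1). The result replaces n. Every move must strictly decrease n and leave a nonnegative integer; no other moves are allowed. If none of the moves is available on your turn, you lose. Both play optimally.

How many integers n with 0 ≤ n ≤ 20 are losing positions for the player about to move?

Positions with no move are L. A position that does have a move is losing for the player to move precisely when every available move leads to a winning position for the opponent. Fill in the labels:
n=0: no move → L
n=1: →0(L), so W
n=2: →1(W) only, which is W, so L
n=3: →2(L), so W
n=4: →2(L), so W
n=5: →4(W) only, which is W, so L
n=6: →5(L), so W
n=7: →6(W) only, which is W, so L
n=8: →7(L), so W
n=9: →6(W), 8(W) — all W, so L
n=10: →5(L), so W
n=11: →10(W) only, which is W, so L
n=12: →9(L), so W
n=13: →12(W) only, which is W, so L
n=14: →7(L), so W
n=15: →10(W), 12(W), 14(W) — all W, so L
n=16: →15(L), so W
n=17: →16(W) only, which is W, so L
n=18: →9(L), so W
n=19: →18(W) only, which is W, so L
n=20: →15(L), so W
L entries with 0 ≤ n ≤ 20: n = 0, 2, 5, 7, 9, 11, 13, 15, 17, 19; that makes 10.

10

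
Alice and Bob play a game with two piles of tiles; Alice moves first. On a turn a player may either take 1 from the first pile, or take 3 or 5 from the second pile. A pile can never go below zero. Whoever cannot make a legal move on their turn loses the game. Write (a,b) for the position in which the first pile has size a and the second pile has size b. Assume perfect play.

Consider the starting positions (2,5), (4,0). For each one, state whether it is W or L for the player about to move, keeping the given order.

(2,5): W, (4,0): L

Work bottom-up. With no move the player to move loses. Otherwise the position is W if at least one move leads to an L position for the opponent, and L if every move leads to a W.
No move ever increases a pile, so every position that can arise here has a ≤ 4 and b ≤ 5; it is enough to label the cells with 0 ≤ a ≤ 4 and 0 ≤ b ≤ 5.
Every move lowers a or b (never raises either), so fill the grid row by row in increasing a, and left to right within a row: each cell's successors are then already labelled.
      b=0  b=1  b=2  b=3  b=4  b=5
a=0:    L    L    L    W    W    W
a=1:    W    W    W    L    L    L
a=2:    L    L    L    W    W    W
a=3:    W    W    W    L    L    L
a=4:    L    L    L    W    W    W
Cells with no legal move (terminal, hence L): (0,0), (0,1), (0,2).
The remaining L cells, each justified by listing all of its moves:
(1,3): →(0,3)(W), (1,0)(W) — all W, so L
(1,4): →(0,4)(W), (1,1)(W) — all W, so L
(1,5): →(0,5)(W), (1,2)(W), (1,0)(W) — all W, so L
(2,0): →(1,0)(W) only, which is W, so L
(2,1): →(1,1)(W) only, which is W, so L
(2,2): →(1,2)(W) only, which is W, so L
(3,3): →(2,3)(W), (3,0)(W) — all W, so L
(3,4): →(2,4)(W), (3,1)(W) — all W, so L
(3,5): →(2,5)(W), (3,2)(W), (3,0)(W) — all W, so L
(4,0): →(3,0)(W) only, which is W, so L
(4,1): →(3,1)(W) only, which is W, so L
(4,2): →(3,2)(W) only, which is W, so L
Every other cell has at least one move into one of the L cells above, so it is W.
(2,5): the move to (1,5) reaches an L cell, so W
(4,0): one of the L cells justified above, so L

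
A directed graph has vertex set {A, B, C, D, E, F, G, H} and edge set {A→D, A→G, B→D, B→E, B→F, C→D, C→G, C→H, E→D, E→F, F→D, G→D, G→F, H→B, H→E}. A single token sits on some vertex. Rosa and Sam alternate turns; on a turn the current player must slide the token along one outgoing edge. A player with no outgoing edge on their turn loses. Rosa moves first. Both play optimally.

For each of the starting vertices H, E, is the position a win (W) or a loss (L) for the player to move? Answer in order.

Work bottom-up. With no move the player to move loses. Otherwise the position is W if at least one move leads to an L position for the opponent, and L if every move leads to a W.
Every edge goes from a vertex to one that appears earlier in the order D, F, E, B, G, H, C, A, so processing vertices in that order labels each vertex after all of its successors.
D: no outgoing edge → L
F: can move to D, which is L ⇒ W
E: can move to D, which is L ⇒ W
B: can move to D, which is L ⇒ W
G: can move to D, which is L ⇒ W
H: moves to B(W), E(W); every one is W ⇒ L
C: can move to H, which is L ⇒ W
A: can move to D, which is L ⇒ W

H: L, E: W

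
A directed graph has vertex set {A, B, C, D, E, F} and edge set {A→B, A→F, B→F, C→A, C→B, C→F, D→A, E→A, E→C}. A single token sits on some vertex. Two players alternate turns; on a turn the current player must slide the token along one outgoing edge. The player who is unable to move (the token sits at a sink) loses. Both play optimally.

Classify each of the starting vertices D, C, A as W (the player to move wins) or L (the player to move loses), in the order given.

D: L, C: W, A: W

Build the W/L table. Terminal = L. A non-terminal position is W if it has a move to some L; otherwise it is L.
Every edge goes from a vertex to one that appears earlier in the order F, B, A, C, D, E, so processing vertices in that order labels each vertex after all of its successors.
F: no outgoing edge → L
B: →F(L), so W
A: →F(L), so W
C: →F(L), so W
D: →A(W) only, which is W, so L
E: →C(W), A(W) — all W, so L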